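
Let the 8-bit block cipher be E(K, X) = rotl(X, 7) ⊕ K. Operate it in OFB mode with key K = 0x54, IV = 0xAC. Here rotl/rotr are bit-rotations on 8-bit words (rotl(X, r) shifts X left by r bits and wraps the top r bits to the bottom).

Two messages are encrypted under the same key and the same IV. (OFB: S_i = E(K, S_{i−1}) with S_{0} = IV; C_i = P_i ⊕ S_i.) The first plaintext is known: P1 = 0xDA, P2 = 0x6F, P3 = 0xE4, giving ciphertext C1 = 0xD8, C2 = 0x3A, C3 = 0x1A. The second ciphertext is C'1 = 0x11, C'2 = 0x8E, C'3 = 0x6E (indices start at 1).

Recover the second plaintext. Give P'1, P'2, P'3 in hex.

In OFB with a reused IV, both messages share the same keystream S_i, so C_i ⊕ C'_i = P_i ⊕ P'_i and thus P'_i = P_i ⊕ C_i ⊕ C'_i.
P'1: 0xDA ⊕ 0xD8 ⊕ 0x11 = 0x13.
P'2: 0x6F ⊕ 0x3A ⊕ 0x8E = 0xDB.
P'3: 0xE4 ⊕ 0x1A ⊕ 0x6E = 0x90.

P'1 = 0x13, P'2 = 0xDB, P'3 = 0x90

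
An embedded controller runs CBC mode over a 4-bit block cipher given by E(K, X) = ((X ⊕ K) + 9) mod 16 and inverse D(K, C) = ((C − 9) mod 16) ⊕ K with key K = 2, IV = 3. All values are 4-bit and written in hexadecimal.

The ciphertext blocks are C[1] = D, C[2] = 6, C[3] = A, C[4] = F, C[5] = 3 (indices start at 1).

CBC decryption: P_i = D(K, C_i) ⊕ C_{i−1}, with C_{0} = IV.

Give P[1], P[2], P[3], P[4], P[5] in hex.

P[1]: D(K, D) = 6; 6 ⊕ 3 = 5.
P[2]: D(K, 6) = F; F ⊕ D = 2.
P[3]: D(K, A) = 3; 3 ⊕ 6 = 5.
P[4]: D(K, F) = 4; 4 ⊕ A = E.
P[5]: D(K, 3) = 8; 8 ⊕ F = 7.

P[1] = 5, P[2] = 2, P[3] = 5, P[4] = E, P[5] = 7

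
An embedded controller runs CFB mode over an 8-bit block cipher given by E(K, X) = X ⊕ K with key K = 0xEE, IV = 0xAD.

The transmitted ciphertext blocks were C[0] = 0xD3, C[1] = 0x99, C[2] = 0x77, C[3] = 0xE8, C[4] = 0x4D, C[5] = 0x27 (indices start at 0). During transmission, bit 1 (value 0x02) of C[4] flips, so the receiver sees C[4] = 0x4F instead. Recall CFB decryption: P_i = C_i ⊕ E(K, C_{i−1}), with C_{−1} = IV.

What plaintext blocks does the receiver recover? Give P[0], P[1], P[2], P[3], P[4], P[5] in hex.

P[0] = 0x90, P[1] = 0xA4, P[2] = 0x00, P[3] = 0x71, P[4] = 0x49, P[5] = 0x86

Only C[4] changed, to 0x4F. In CFB, a change in C_i flips the same bit in P_i and garbles P_{i+1}. Decrypting the received ciphertext:
P[0]: E(K, 0xAD) = 0x43; 0xD3 ⊕ 0x43 = 0x90.
P[1]: E(K, 0xD3) = 0x3D; 0x99 ⊕ 0x3D = 0xA4.
P[2]: E(K, 0x99) = 0x77; 0x77 ⊕ 0x77 = 0x00.
P[3]: E(K, 0x77) = 0x99; 0xE8 ⊕ 0x99 = 0x71.
P[4]: E(K, 0xE8) = 0x06; 0x4F ⊕ 0x06 = 0x49.
P[5]: E(K, 0x4F) = 0xA1; 0x27 ⊕ 0xA1 = 0x86.
Blocks that differ from the original plaintext: P[4], P[5].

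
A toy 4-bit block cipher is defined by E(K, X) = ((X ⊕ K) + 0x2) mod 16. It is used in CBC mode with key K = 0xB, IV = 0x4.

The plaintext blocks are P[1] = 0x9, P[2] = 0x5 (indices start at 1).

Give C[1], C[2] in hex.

C[1] = 0x8, C[2] = 0x8

CBC encryption: C_i = E(K, P_i ⊕ C_{i−1}), with C_{0} = IV.
C[1]: P[1] ⊕ 0x4 = 0xD; E(K, 0xD) = 0x8.
C[2]: P[2] ⊕ 0x8 = 0xD; E(K, 0xD) = 0x8.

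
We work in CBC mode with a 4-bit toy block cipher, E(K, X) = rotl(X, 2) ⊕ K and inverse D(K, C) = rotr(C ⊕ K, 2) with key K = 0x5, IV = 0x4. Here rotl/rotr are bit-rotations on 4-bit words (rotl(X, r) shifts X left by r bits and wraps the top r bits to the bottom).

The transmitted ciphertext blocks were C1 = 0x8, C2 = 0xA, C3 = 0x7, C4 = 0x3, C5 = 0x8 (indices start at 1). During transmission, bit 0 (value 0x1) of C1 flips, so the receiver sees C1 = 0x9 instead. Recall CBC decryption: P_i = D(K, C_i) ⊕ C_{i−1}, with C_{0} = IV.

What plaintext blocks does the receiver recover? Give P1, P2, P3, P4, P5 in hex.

Only C1 changed, to 0x9. In CBC, a change in C_i garbles P_i and flips the same bit in P_{i+1}. Decrypting the received ciphertext:
P1: D(K, 0x9) = 0x3; 0x3 ⊕ 0x4 = 0x7.
P2: D(K, 0xA) = 0xF; 0xF ⊕ 0x9 = 0x6.
P3: D(K, 0x7) = 0x8; 0x8 ⊕ 0xA = 0x2.
P4: D(K, 0x3) = 0x9; 0x9 ⊕ 0x7 = 0xE.
P5: D(K, 0x8) = 0x7; 0x7 ⊕ 0x3 = 0x4.
Blocks that differ from the original plaintext: P1, P2.

P1 = 0x7, P2 = 0x6, P3 = 0x2, P4 = 0xE, P5 = 0x4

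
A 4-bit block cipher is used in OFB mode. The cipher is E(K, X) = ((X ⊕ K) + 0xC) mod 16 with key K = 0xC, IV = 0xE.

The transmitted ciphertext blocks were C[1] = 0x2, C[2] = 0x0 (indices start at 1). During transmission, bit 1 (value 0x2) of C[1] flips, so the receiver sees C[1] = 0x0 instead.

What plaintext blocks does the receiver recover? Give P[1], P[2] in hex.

P[1] = 0xE, P[2] = 0xE

OFB decryption: S_i = E(K, S_{i−1}) with S_{0} = IV; P_i = C_i ⊕ S_i.
Only C[1] changed, to 0x0. In OFB, a change in C_i flips the same bit in P_i only; the keystream is unaffected. Decrypting the received ciphertext:
P[1]: S = E(K, 0xE) = 0xE; 0x0 ⊕ 0xE = 0xE.
P[2]: S = E(K, 0xE) = 0xE; 0x0 ⊕ 0xE = 0xE.
Blocks that differ from the original plaintext: P[1].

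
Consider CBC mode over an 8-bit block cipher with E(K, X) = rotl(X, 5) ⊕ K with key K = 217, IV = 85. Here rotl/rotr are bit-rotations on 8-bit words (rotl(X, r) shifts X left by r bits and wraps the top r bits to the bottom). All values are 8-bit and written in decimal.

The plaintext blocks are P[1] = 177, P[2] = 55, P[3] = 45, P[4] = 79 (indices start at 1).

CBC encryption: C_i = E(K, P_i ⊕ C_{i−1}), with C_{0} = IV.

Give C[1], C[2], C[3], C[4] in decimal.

C[1] = 69, C[2] = 151, C[3] = 142, C[4] = 225

C[1]: P[1] ⊕ 85 = 228; E(K, 228) = 69.
C[2]: P[2] ⊕ 69 = 114; E(K, 114) = 151.
C[3]: P[3] ⊕ 151 = 186; E(K, 186) = 142.
C[4]: P[4] ⊕ 142 = 193; E(K, 193) = 225.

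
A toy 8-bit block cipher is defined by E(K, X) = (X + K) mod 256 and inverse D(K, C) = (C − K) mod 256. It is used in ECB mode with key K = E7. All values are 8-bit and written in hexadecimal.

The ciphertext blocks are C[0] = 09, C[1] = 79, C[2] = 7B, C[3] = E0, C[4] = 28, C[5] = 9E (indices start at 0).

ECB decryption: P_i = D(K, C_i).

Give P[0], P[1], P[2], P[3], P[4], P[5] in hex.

P[0] = 22, P[1] = 92, P[2] = 94, P[3] = F9, P[4] = 41, P[5] = B7

P[0]: D(K, 09) = 22.
P[1]: D(K, 79) = 92.
P[2]: D(K, 7B) = 94.
P[3]: D(K, E0) = F9.
P[4]: D(K, 28) = 41.
P[5]: D(K, 9E) = B7.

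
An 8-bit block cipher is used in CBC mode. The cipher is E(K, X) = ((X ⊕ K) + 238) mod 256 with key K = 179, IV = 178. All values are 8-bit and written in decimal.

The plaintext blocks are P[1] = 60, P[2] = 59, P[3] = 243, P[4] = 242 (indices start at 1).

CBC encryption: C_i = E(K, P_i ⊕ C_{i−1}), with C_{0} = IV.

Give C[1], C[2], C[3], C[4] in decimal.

C[1] = 43, C[2] = 145, C[3] = 191, C[4] = 236

C[1]: P[1] ⊕ 178 = 142; E(K, 142) = 43.
C[2]: P[2] ⊕ 43 = 16; E(K, 16) = 145.
C[3]: P[3] ⊕ 145 = 98; E(K, 98) = 191.
C[4]: P[4] ⊕ 191 = 77; E(K, 77) = 236.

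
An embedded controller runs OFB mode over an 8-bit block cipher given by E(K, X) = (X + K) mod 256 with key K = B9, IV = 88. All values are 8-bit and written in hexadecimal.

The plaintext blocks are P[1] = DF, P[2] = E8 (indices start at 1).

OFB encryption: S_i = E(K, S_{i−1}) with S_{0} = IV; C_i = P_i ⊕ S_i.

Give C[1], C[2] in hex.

C[1] = 9E, C[2] = 12

C[1]: S = E(K, 88) = 41; DF ⊕ 41 = 9E.
C[2]: S = E(K, 41) = FA; E8 ⊕ FA = 12.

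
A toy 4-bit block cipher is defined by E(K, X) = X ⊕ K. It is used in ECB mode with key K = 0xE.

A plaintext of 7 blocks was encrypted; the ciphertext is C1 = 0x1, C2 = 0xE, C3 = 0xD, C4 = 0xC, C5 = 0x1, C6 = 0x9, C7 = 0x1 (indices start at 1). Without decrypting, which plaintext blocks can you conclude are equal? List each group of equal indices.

ECB encrypts each block independently with the same key, so equal ciphertext blocks imply equal plaintext blocks.
C1 = C5 = C7 = 0x1, so P1 = P5 = P7.

P1 = P5 = P7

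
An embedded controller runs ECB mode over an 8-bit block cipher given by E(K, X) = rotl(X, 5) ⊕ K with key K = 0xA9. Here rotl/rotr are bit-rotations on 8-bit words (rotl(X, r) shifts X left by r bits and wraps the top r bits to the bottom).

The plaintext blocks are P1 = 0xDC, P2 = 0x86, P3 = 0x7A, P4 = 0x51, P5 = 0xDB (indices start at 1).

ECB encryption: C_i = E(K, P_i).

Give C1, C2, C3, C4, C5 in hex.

C1 = 0x32, C2 = 0x79, C3 = 0xE6, C4 = 0x83, C5 = 0xD2

C1: E(K, 0xDC) = 0x32.
C2: E(K, 0x86) = 0x79.
C3: E(K, 0x7A) = 0xE6.
C4: E(K, 0x51) = 0x83.
C5: E(K, 0xDB) = 0xD2.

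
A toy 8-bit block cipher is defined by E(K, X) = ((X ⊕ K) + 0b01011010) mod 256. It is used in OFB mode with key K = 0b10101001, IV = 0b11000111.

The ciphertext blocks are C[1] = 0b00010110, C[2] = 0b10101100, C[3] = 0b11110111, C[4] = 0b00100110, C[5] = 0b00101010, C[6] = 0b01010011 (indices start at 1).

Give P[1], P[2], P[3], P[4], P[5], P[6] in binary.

OFB decryption: S_i = E(K, S_{i−1}) with S_{0} = IV; P_i = C_i ⊕ S_i.
P[1]: S = E(K, 0b11000111) = 0b11001000; 0b00010110 ⊕ 0b11001000 = 0b11011110.
P[2]: S = E(K, 0b11001000) = 0b10111011; 0b10101100 ⊕ 0b10111011 = 0b00010111.
P[3]: S = E(K, 0b10111011) = 0b01101100; 0b11110111 ⊕ 0b01101100 = 0b10011011.
P[4]: S = E(K, 0b01101100) = 0b00011111; 0b00100110 ⊕ 0b00011111 = 0b00111001.
P[5]: S = E(K, 0b00011111) = 0b00010000; 0b00101010 ⊕ 0b00010000 = 0b00111010.
P[6]: S = E(K, 0b00010000) = 0b00010011; 0b01010011 ⊕ 0b00010011 = 0b01000000.

P[1] = 0b11011110, P[2] = 0b00010111, P[3] = 0b10011011, P[4] = 0b00111001, P[5] = 0b00111010, P[6] = 0b01000000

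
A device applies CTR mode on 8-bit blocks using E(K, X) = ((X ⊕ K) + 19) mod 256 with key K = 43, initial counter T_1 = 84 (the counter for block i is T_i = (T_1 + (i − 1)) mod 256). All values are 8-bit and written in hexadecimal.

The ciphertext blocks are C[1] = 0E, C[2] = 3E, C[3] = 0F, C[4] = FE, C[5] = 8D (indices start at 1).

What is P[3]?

CTR decryption: S_i = E(K, T_i) where T_i is the counter for block i; P_i = C_i ⊕ S_i.
P[3]: T = 86, S = E(K, T) = DE; 0F ⊕ DE = D1.

P[3] = D1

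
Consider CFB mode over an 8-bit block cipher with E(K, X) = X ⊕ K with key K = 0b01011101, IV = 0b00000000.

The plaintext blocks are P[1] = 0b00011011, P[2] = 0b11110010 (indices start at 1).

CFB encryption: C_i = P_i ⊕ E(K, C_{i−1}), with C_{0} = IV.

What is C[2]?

C[1]: E(K, 0b00000000) = 0b01011101; 0b00011011 ⊕ 0b01011101 = 0b01000110.
C[2]: E(K, 0b01000110) = 0b00011011; 0b11110010 ⊕ 0b00011011 = 0b11101001.

C[2] = 0b11101001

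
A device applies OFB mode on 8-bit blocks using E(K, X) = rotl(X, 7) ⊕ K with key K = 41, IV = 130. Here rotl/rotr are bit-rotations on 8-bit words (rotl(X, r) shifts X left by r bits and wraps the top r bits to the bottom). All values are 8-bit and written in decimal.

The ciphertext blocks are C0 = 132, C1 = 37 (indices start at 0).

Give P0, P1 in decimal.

OFB decryption: S_i = E(K, S_{i−1}) with S_{−1} = IV; P_i = C_i ⊕ S_i.
P0: S = E(K, 130) = 104; 132 ⊕ 104 = 236.
P1: S = E(K, 104) = 29; 37 ⊕ 29 = 56.

P0 = 236, P1 = 56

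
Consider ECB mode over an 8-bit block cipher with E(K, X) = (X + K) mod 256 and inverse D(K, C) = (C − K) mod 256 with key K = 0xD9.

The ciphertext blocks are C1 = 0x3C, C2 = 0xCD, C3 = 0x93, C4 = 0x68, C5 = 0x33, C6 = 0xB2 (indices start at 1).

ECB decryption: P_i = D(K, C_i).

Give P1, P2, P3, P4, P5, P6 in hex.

P1: D(K, 0x3C) = 0x63.
P2: D(K, 0xCD) = 0xF4.
P3: D(K, 0x93) = 0xBA.
P4: D(K, 0x68) = 0x8F.
P5: D(K, 0x33) = 0x5A.
P6: D(K, 0xB2) = 0xD9.

P1 = 0x63, P2 = 0xF4, P3 = 0xBA, P4 = 0x8F, P5 = 0x5A, P6 = 0xD9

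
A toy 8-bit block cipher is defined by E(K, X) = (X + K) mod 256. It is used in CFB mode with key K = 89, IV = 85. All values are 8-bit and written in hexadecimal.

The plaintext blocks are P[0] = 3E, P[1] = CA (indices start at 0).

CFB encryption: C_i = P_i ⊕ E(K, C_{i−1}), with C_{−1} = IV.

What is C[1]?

C[0]: E(K, 85) = 0E; 3E ⊕ 0E = 30.
C[1]: E(K, 30) = B9; CA ⊕ B9 = 73.

C[1] = 73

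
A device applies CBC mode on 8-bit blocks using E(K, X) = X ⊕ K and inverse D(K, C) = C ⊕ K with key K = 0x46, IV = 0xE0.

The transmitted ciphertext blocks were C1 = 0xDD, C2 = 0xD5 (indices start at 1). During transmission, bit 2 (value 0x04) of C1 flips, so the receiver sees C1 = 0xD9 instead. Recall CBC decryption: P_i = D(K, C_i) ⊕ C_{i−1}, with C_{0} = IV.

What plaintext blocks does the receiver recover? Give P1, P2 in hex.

P1 = 0x7F, P2 = 0x4A

Only C1 changed, to 0xD9. In CBC, a change in C_i garbles P_i and flips the same bit in P_{i+1}. Decrypting the received ciphertext:
P1: D(K, 0xD9) = 0x9F; 0x9F ⊕ 0xE0 = 0x7F.
P2: D(K, 0xD5) = 0x93; 0x93 ⊕ 0xD9 = 0x4A.
Blocks that differ from the original plaintext: P1, P2.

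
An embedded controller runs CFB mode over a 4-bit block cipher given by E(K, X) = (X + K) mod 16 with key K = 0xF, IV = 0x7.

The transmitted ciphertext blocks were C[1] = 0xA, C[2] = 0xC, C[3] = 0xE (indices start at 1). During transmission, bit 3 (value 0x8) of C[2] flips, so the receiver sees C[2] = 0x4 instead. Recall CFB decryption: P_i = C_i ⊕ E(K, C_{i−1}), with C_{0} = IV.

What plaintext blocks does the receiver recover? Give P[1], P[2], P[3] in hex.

Only C[2] changed, to 0x4. In CFB, a change in C_i flips the same bit in P_i and garbles P_{i+1}. Decrypting the received ciphertext:
P[1]: E(K, 0x7) = 0x6; 0xA ⊕ 0x6 = 0xC.
P[2]: E(K, 0xA) = 0x9; 0x4 ⊕ 0x9 = 0xD.
P[3]: E(K, 0x4) = 0x3; 0xE ⊕ 0x3 = 0xD.
Blocks that differ from the original plaintext: P[2], P[3].

P[1] = 0xC, P[2] = 0xD, P[3] = 0xD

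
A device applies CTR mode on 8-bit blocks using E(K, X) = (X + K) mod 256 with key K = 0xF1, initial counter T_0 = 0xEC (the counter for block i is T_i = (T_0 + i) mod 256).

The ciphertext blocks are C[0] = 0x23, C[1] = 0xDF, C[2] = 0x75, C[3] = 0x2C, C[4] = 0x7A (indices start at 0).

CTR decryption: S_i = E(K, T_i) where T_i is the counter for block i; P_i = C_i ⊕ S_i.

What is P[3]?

P[3]: T = 0xEF, S = E(K, T) = 0xE0; 0x2C ⊕ 0xE0 = 0xCC.

P[3] = 0xCC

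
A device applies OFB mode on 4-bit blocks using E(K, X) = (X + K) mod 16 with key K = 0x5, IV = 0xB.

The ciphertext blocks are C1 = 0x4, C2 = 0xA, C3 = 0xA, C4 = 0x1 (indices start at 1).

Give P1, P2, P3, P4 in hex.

OFB decryption: S_i = E(K, S_{i−1}) with S_{0} = IV; P_i = C_i ⊕ S_i.
P1: S = E(K, 0xB) = 0x0; 0x4 ⊕ 0x0 = 0x4.
P2: S = E(K, 0x0) = 0x5; 0xA ⊕ 0x5 = 0xF.
P3: S = E(K, 0x5) = 0xA; 0xA ⊕ 0xA = 0x0.
P4: S = E(K, 0xA) = 0xF; 0x1 ⊕ 0xF = 0xE.

P1 = 0x4, P2 = 0xF, P3 = 0x0, P4 = 0xE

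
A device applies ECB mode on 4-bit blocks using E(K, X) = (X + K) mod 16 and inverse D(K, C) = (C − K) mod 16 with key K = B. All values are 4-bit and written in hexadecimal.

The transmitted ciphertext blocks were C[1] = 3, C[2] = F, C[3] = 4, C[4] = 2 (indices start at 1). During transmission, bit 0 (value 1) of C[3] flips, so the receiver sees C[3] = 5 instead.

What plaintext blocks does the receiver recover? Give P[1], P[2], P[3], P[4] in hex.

ECB decryption: P_i = D(K, C_i).
Only C[3] changed, to 5. In ECB, a change in C_i affects only P_i. Decrypting the received ciphertext:
P[1]: D(K, 3) = 8.
P[2]: D(K, F) = 4.
P[3]: D(K, 5) = A.
P[4]: D(K, 2) = 7.
Blocks that differ from the original plaintext: P[3].

P[1] = 8, P[2] = 4, P[3] = A, P[4] = 7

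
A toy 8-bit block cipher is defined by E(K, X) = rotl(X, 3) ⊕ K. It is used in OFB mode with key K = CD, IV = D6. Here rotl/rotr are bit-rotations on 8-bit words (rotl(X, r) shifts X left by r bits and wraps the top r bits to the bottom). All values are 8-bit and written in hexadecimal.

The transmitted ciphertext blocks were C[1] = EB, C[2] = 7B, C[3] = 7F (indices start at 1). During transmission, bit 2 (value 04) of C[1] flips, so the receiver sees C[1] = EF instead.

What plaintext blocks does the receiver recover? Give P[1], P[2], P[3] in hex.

OFB decryption: S_i = E(K, S_{i−1}) with S_{0} = IV; P_i = C_i ⊕ S_i.
Only C[1] changed, to EF. In OFB, a change in C_i flips the same bit in P_i only; the keystream is unaffected. Decrypting the received ciphertext:
P[1]: S = E(K, D6) = 7B; EF ⊕ 7B = 94.
P[2]: S = E(K, 7B) = 16; 7B ⊕ 16 = 6D.
P[3]: S = E(K, 16) = 7D; 7F ⊕ 7D = 02.
Blocks that differ from the original plaintext: P[1].

P[1] = 94, P[2] = 6D, P[3] = 02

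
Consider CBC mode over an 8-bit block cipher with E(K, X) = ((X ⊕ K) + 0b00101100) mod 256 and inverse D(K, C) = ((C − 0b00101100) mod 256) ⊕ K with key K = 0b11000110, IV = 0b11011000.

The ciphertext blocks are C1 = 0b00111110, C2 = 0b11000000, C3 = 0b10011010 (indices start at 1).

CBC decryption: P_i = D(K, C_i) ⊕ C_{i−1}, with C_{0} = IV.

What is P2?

P2: D(K, 0b11000000) = 0b01010010; 0b01010010 ⊕ 0b00111110 = 0b01101100.

P2 = 0b01101100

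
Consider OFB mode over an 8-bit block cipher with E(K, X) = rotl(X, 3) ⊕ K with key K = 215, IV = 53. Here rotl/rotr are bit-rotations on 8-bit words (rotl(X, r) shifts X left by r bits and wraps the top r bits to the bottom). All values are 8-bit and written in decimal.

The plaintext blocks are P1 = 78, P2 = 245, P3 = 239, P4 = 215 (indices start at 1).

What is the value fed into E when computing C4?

246

OFB encryption: S_i = E(K, S_{i−1}) with S_{0} = IV; C_i = P_i ⊕ S_i.
C1: S = E(K, 53) = 126; 78 ⊕ 126 = 48.
C2: S = E(K, 126) = 36; 245 ⊕ 36 = 209.
C3: S = E(K, 36) = 246; 239 ⊕ 246 = 25.
C4: S = E(K, 246) = 96; 215 ⊕ 96 = 183.
So the input to E for block 4 is 246.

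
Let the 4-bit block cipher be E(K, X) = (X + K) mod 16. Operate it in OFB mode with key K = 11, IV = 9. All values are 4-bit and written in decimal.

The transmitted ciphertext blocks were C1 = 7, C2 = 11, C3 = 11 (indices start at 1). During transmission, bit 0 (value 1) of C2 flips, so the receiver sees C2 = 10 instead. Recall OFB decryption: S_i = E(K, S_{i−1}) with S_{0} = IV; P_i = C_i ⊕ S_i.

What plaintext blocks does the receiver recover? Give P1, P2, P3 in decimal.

Only C2 changed, to 10. In OFB, a change in C_i flips the same bit in P_i only; the keystream is unaffected. Decrypting the received ciphertext:
P1: S = E(K, 9) = 4; 7 ⊕ 4 = 3.
P2: S = E(K, 4) = 15; 10 ⊕ 15 = 5.
P3: S = E(K, 15) = 10; 11 ⊕ 10 = 1.
Blocks that differ from the original plaintext: P2.

P1 = 3, P2 = 5, P3 = 1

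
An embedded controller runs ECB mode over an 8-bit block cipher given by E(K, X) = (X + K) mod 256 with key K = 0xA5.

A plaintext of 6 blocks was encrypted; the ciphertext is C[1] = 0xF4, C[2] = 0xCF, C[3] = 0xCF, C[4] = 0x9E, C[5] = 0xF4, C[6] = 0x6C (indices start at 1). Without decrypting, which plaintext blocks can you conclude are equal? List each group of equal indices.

P[1] = P[5]; P[2] = P[3]

ECB encrypts each block independently with the same key, so equal ciphertext blocks imply equal plaintext blocks.
C[1] = C[5] = 0xF4, so P[1] = P[5].
C[2] = C[3] = 0xCF, so P[2] = P[3].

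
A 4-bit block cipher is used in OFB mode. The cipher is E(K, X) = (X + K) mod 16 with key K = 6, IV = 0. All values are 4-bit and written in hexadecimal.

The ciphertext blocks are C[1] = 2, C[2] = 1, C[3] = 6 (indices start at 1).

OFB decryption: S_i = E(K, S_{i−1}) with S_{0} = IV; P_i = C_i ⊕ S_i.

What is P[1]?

P[1]: S = E(K, 0) = 6; 2 ⊕ 6 = 4.

P[1] = 4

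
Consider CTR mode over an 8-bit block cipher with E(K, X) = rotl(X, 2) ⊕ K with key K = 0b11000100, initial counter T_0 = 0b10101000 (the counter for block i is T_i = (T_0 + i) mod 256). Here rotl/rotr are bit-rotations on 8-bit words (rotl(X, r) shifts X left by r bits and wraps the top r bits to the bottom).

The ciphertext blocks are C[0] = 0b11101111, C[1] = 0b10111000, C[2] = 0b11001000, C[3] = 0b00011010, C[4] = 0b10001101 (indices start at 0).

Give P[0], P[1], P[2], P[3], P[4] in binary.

P[0] = 0b10001001, P[1] = 0b11011010, P[2] = 0b10100110, P[3] = 0b01110000, P[4] = 0b11111011

CTR decryption: S_i = E(K, T_i) where T_i is the counter for block i; P_i = C_i ⊕ S_i.
P[0]: T = 0b10101000, S = E(K, T) = 0b01100110; 0b11101111 ⊕ 0b01100110 = 0b10001001.
P[1]: T = 0b10101001, S = E(K, T) = 0b01100010; 0b10111000 ⊕ 0b01100010 = 0b11011010.
P[2]: T = 0b10101010, S = E(K, T) = 0b01101110; 0b11001000 ⊕ 0b01101110 = 0b10100110.
P[3]: T = 0b10101011, S = E(K, T) = 0b01101010; 0b00011010 ⊕ 0b01101010 = 0b01110000.
P[4]: T = 0b10101100, S = E(K, T) = 0b01110110; 0b10001101 ⊕ 0b01110110 = 0b11111011.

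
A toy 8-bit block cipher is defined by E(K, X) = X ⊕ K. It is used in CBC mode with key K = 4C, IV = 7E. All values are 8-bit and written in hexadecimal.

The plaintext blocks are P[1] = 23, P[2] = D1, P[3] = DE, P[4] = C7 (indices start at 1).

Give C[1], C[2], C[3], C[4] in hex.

CBC encryption: C_i = E(K, P_i ⊕ C_{i−1}), with C_{0} = IV.
C[1]: P[1] ⊕ 7E = 5D; E(K, 5D) = 11.
C[2]: P[2] ⊕ 11 = C0; E(K, C0) = 8C.
C[3]: P[3] ⊕ 8C = 52; E(K, 52) = 1E.
C[4]: P[4] ⊕ 1E = D9; E(K, D9) = 95.

C[1] = 11, C[2] = 8C, C[3] = 1E, C[4] = 95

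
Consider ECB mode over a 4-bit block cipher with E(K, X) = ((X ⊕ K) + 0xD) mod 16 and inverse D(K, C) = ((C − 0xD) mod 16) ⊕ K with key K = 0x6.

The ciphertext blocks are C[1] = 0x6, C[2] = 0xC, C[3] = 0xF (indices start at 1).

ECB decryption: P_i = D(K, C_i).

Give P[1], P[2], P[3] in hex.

P[1] = 0xF, P[2] = 0x9, P[3] = 0x4

P[1]: D(K, 0x6) = 0xF.
P[2]: D(K, 0xC) = 0x9.
P[3]: D(K, 0xF) = 0x4.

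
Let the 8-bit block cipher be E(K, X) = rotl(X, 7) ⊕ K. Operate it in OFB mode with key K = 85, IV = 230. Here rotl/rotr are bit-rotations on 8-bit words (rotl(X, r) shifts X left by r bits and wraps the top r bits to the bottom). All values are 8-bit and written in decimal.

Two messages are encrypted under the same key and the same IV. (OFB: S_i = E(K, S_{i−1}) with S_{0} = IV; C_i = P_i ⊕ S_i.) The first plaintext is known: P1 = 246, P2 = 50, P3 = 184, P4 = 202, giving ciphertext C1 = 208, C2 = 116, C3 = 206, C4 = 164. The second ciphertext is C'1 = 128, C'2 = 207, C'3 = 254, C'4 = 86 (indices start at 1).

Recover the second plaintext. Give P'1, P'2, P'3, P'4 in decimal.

In OFB with a reused IV, both messages share the same keystream S_i, so C_i ⊕ C'_i = P_i ⊕ P'_i and thus P'_i = P_i ⊕ C_i ⊕ C'_i.
P'1: 246 ⊕ 208 ⊕ 128 = 166.
P'2: 50 ⊕ 116 ⊕ 207 = 137.
P'3: 184 ⊕ 206 ⊕ 254 = 136.
P'4: 202 ⊕ 164 ⊕ 86 = 56.

P'1 = 166, P'2 = 137, P'3 = 136, P'4 = 56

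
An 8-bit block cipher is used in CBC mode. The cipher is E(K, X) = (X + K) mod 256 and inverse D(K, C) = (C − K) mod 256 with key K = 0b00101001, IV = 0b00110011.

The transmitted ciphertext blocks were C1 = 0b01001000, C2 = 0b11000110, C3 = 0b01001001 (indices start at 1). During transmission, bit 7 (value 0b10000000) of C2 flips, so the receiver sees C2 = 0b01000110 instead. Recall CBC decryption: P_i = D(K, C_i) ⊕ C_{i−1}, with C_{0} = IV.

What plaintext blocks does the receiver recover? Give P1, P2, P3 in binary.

P1 = 0b00101100, P2 = 0b01010101, P3 = 0b01100110

Only C2 changed, to 0b01000110. In CBC, a change in C_i garbles P_i and flips the same bit in P_{i+1}. Decrypting the received ciphertext:
P1: D(K, 0b01001000) = 0b00011111; 0b00011111 ⊕ 0b00110011 = 0b00101100.
P2: D(K, 0b01000110) = 0b00011101; 0b00011101 ⊕ 0b01001000 = 0b01010101.
P3: D(K, 0b01001001) = 0b00100000; 0b00100000 ⊕ 0b01000110 = 0b01100110.
Blocks that differ from the original plaintext: P2, P3.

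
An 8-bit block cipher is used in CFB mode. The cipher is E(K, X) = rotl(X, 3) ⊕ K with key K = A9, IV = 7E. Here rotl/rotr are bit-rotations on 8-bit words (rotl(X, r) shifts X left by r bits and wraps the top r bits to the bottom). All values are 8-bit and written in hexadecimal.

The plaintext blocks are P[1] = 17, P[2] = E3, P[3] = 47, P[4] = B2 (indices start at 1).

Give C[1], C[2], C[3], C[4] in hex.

CFB encryption: C_i = P_i ⊕ E(K, C_{i−1}), with C_{0} = IV.
C[1]: E(K, 7E) = 5A; 17 ⊕ 5A = 4D.
C[2]: E(K, 4D) = C3; E3 ⊕ C3 = 20.
C[3]: E(K, 20) = A8; 47 ⊕ A8 = EF.
C[4]: E(K, EF) = D6; B2 ⊕ D6 = 64.

C[1] = 4D, C[2] = 20, C[3] = EF, C[4] = 64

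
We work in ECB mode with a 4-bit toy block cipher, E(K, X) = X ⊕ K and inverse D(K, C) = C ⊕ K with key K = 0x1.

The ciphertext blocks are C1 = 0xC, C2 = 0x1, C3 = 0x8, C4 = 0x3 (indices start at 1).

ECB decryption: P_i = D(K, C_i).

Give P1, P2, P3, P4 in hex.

P1 = 0xD, P2 = 0x0, P3 = 0x9, P4 = 0x2

P1: D(K, 0xC) = 0xD.
P2: D(K, 0x1) = 0x0.
P3: D(K, 0x8) = 0x9.
P4: D(K, 0x3) = 0x2.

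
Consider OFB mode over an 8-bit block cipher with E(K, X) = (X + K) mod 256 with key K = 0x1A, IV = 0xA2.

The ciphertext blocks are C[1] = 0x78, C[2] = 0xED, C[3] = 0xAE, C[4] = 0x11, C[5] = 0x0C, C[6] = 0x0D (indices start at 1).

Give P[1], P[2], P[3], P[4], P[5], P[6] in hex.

OFB decryption: S_i = E(K, S_{i−1}) with S_{0} = IV; P_i = C_i ⊕ S_i.
P[1]: S = E(K, 0xA2) = 0xBC; 0x78 ⊕ 0xBC = 0xC4.
P[2]: S = E(K, 0xBC) = 0xD6; 0xED ⊕ 0xD6 = 0x3B.
P[3]: S = E(K, 0xD6) = 0xF0; 0xAE ⊕ 0xF0 = 0x5E.
P[4]: S = E(K, 0xF0) = 0x0A; 0x11 ⊕ 0x0A = 0x1B.
P[5]: S = E(K, 0x0A) = 0x24; 0x0C ⊕ 0x24 = 0x28.
P[6]: S = E(K, 0x24) = 0x3E; 0x0D ⊕ 0x3E = 0x33.

P[1] = 0xC4, P[2] = 0x3B, P[3] = 0x5E, P[4] = 0x1B, P[5] = 0x28, P[6] = 0x33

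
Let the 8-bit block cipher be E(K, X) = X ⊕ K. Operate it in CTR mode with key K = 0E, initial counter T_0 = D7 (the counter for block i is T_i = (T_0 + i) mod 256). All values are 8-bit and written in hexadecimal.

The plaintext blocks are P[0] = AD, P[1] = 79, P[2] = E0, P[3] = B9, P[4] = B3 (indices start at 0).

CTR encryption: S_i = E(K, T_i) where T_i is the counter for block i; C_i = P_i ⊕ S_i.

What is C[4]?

C[0]: T = D7, S = E(K, T) = D9; AD ⊕ D9 = 74.
C[1]: T = D8, S = E(K, T) = D6; 79 ⊕ D6 = AF.
C[2]: T = D9, S = E(K, T) = D7; E0 ⊕ D7 = 37.
C[3]: T = DA, S = E(K, T) = D4; B9 ⊕ D4 = 6D.
C[4]: T = DB, S = E(K, T) = D5; B3 ⊕ D5 = 66.

C[4] = 66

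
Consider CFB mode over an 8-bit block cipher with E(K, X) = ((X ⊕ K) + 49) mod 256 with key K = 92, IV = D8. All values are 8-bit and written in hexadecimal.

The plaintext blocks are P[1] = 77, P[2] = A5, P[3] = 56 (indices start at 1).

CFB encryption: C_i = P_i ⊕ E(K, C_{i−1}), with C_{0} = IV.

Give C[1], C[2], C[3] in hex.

C[1]: E(K, D8) = 93; 77 ⊕ 93 = E4.
C[2]: E(K, E4) = BF; A5 ⊕ BF = 1A.
C[3]: E(K, 1A) = D1; 56 ⊕ D1 = 87.

C[1] = E4, C[2] = 1A, C[3] = 87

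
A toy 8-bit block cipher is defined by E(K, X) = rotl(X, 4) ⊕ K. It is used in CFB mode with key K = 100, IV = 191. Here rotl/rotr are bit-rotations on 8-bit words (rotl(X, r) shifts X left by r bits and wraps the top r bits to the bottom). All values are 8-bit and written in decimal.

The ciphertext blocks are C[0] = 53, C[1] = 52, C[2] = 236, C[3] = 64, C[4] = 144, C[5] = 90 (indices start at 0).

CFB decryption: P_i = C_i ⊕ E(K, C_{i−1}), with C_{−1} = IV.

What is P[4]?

P[4] = 240

P[4]: E(K, 64) = 96; 144 ⊕ 96 = 240.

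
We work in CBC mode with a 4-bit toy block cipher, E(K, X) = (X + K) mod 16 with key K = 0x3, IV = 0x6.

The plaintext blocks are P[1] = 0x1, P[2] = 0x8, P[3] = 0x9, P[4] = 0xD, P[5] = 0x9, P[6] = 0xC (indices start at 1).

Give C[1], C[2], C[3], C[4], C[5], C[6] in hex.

C[1] = 0xA, C[2] = 0x5, C[3] = 0xF, C[4] = 0x5, C[5] = 0xF, C[6] = 0x6

CBC encryption: C_i = E(K, P_i ⊕ C_{i−1}), with C_{0} = IV.
C[1]: P[1] ⊕ 0x6 = 0x7; E(K, 0x7) = 0xA.
C[2]: P[2] ⊕ 0xA = 0x2; E(K, 0x2) = 0x5.
C[3]: P[3] ⊕ 0x5 = 0xC; E(K, 0xC) = 0xF.
C[4]: P[4] ⊕ 0xF = 0x2; E(K, 0x2) = 0x5.
C[5]: P[5] ⊕ 0x5 = 0xC; E(K, 0xC) = 0xF.
C[6]: P[6] ⊕ 0xF = 0x3; E(K, 0x3) = 0x6.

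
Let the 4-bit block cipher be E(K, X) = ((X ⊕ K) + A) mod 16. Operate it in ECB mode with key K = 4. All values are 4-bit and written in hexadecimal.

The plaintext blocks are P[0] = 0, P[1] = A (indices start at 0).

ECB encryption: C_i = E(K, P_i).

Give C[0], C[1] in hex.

C[0] = E, C[1] = 8

C[0]: E(K, 0) = E.
C[1]: E(K, A) = 8.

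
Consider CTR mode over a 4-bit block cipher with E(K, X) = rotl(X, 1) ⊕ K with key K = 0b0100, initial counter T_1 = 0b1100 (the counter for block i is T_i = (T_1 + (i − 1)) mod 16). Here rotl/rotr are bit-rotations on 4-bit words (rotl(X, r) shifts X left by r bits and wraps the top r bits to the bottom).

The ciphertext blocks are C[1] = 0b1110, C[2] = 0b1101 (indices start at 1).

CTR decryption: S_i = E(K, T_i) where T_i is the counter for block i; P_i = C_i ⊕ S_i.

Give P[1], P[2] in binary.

P[1]: T = 0b1100, S = E(K, T) = 0b1101; 0b1110 ⊕ 0b1101 = 0b0011.
P[2]: T = 0b1101, S = E(K, T) = 0b1111; 0b1101 ⊕ 0b1111 = 0b0010.

P[1] = 0b0011, P[2] = 0b0010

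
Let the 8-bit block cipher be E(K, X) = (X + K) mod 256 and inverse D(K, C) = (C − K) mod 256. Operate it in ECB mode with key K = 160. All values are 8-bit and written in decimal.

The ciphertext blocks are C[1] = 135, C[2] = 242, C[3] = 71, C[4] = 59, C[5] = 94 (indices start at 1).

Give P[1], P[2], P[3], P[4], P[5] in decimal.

ECB decryption: P_i = D(K, C_i).
P[1]: D(K, 135) = 231.
P[2]: D(K, 242) = 82.
P[3]: D(K, 71) = 167.
P[4]: D(K, 59) = 155.
P[5]: D(K, 94) = 190.

P[1] = 231, P[2] = 82, P[3] = 167, P[4] = 155, P[5] = 190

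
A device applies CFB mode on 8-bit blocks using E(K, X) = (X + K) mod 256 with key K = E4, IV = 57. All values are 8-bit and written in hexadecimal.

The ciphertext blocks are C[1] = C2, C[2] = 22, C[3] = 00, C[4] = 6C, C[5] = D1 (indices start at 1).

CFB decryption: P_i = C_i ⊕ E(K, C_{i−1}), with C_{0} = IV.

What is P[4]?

P[4] = 88

P[4]: E(K, 00) = E4; 6C ⊕ E4 = 88.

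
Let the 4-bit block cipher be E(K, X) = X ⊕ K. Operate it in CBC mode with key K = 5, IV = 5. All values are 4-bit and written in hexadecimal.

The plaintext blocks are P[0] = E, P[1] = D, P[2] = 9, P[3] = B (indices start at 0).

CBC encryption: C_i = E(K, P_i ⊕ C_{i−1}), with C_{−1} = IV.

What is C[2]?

C[0]: P[0] ⊕ 5 = B; E(K, B) = E.
C[1]: P[1] ⊕ E = 3; E(K, 3) = 6.
C[2]: P[2] ⊕ 6 = F; E(K, F) = A.

C[2] = A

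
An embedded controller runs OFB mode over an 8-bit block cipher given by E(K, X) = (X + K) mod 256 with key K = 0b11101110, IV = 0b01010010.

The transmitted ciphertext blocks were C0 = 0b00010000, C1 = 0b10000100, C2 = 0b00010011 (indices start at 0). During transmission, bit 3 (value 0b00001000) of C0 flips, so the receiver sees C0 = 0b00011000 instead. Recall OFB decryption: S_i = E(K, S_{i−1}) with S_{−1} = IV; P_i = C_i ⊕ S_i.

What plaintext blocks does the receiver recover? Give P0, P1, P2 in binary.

P0 = 0b01011000, P1 = 0b10101010, P2 = 0b00001111

Only C0 changed, to 0b00011000. In OFB, a change in C_i flips the same bit in P_i only; the keystream is unaffected. Decrypting the received ciphertext:
P0: S = E(K, 0b01010010) = 0b01000000; 0b00011000 ⊕ 0b01000000 = 0b01011000.
P1: S = E(K, 0b01000000) = 0b00101110; 0b10000100 ⊕ 0b00101110 = 0b10101010.
P2: S = E(K, 0b00101110) = 0b00011100; 0b00010011 ⊕ 0b00011100 = 0b00001111.
Blocks that differ from the original plaintext: P0.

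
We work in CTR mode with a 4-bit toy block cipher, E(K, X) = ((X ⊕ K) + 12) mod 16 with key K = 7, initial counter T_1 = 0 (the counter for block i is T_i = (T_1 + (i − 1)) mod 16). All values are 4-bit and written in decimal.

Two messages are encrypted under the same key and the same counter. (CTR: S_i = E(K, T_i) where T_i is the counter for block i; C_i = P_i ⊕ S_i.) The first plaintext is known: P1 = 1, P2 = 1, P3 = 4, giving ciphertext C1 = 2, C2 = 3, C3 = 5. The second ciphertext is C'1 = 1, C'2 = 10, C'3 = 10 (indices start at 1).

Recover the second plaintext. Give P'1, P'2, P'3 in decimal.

P'1 = 2, P'2 = 8, P'3 = 11

In CTR with a reused counter, both messages share the same keystream S_i, so C_i ⊕ C'_i = P_i ⊕ P'_i and thus P'_i = P_i ⊕ C_i ⊕ C'_i.
P'1: 1 ⊕ 2 ⊕ 1 = 2.
P'2: 1 ⊕ 3 ⊕ 10 = 8.
P'3: 4 ⊕ 5 ⊕ 10 = 11.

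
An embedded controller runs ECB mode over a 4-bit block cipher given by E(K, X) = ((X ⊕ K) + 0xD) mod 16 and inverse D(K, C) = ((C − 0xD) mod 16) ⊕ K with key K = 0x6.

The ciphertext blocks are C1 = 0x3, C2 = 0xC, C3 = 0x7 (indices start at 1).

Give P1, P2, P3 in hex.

P1 = 0x0, P2 = 0x9, P3 = 0xC

ECB decryption: P_i = D(K, C_i).
P1: D(K, 0x3) = 0x0.
P2: D(K, 0xC) = 0x9.
P3: D(K, 0x7) = 0xC.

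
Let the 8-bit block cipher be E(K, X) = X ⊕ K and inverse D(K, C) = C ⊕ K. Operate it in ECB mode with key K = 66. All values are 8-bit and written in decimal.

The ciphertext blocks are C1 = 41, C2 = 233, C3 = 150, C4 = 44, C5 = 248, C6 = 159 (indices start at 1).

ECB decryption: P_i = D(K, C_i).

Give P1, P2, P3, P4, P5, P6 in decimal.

P1 = 107, P2 = 171, P3 = 212, P4 = 110, P5 = 186, P6 = 221

P1: D(K, 41) = 107.
P2: D(K, 233) = 171.
P3: D(K, 150) = 212.
P4: D(K, 44) = 110.
P5: D(K, 248) = 186.
P6: D(K, 159) = 221.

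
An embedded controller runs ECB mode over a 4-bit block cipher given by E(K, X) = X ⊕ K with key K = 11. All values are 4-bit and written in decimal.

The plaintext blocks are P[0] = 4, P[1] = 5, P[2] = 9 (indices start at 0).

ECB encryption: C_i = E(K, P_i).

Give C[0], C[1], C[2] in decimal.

C[0]: E(K, 4) = 15.
C[1]: E(K, 5) = 14.
C[2]: E(K, 9) = 2.

C[0] = 15, C[1] = 14, C[2] = 2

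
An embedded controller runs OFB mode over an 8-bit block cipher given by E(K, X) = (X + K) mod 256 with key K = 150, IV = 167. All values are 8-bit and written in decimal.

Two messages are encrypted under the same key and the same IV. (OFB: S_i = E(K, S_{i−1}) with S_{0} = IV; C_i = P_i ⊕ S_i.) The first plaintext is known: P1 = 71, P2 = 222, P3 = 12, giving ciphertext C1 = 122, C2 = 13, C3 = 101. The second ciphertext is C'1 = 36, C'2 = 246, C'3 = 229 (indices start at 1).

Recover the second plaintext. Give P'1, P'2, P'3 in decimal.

In OFB with a reused IV, both messages share the same keystream S_i, so C_i ⊕ C'_i = P_i ⊕ P'_i and thus P'_i = P_i ⊕ C_i ⊕ C'_i.
P'1: 71 ⊕ 122 ⊕ 36 = 25.
P'2: 222 ⊕ 13 ⊕ 246 = 37.
P'3: 12 ⊕ 101 ⊕ 229 = 140.

P'1 = 25, P'2 = 37, P'3 = 140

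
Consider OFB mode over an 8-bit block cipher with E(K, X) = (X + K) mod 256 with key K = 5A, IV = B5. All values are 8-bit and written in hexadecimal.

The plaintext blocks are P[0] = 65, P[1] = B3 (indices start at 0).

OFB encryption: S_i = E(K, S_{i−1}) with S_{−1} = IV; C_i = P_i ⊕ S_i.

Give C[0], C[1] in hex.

C[0]: S = E(K, B5) = 0F; 65 ⊕ 0F = 6A.
C[1]: S = E(K, 0F) = 69; B3 ⊕ 69 = DA.

C[0] = 6A, C[1] = DA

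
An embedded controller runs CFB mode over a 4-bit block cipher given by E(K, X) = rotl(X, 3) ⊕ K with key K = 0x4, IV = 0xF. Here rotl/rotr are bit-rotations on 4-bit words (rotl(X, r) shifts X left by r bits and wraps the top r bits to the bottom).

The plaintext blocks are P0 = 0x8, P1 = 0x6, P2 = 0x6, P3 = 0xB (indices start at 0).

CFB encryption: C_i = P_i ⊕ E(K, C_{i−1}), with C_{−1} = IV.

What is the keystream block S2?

C0: E(K, 0xF) = 0xB; 0x8 ⊕ 0xB = 0x3.
C1: E(K, 0x3) = 0xD; 0x6 ⊕ 0xD = 0xB.
C2: E(K, 0xB) = 0x9; 0x6 ⊕ 0x9 = 0xF.
So S2 = 0x9.

0x9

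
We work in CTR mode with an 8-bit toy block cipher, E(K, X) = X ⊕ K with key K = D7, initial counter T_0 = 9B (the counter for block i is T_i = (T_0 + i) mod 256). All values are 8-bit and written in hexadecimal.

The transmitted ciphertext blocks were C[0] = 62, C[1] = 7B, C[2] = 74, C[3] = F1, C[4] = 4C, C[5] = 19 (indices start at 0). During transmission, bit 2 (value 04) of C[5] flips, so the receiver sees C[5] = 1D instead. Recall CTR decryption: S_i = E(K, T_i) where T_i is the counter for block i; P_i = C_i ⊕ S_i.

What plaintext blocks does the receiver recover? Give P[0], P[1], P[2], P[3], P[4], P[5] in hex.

P[0] = 2E, P[1] = 30, P[2] = 3E, P[3] = B8, P[4] = 04, P[5] = 6A

Only C[5] changed, to 1D. In CTR, a change in C_i flips the same bit in P_i only; the keystream is unaffected. Decrypting the received ciphertext:
P[0]: T = 9B, S = E(K, T) = 4C; 62 ⊕ 4C = 2E.
P[1]: T = 9C, S = E(K, T) = 4B; 7B ⊕ 4B = 30.
P[2]: T = 9D, S = E(K, T) = 4A; 74 ⊕ 4A = 3E.
P[3]: T = 9E, S = E(K, T) = 49; F1 ⊕ 49 = B8.
P[4]: T = 9F, S = E(K, T) = 48; 4C ⊕ 48 = 04.
P[5]: T = A0, S = E(K, T) = 77; 1D ⊕ 77 = 6A.
Blocks that differ from the original plaintext: P[5].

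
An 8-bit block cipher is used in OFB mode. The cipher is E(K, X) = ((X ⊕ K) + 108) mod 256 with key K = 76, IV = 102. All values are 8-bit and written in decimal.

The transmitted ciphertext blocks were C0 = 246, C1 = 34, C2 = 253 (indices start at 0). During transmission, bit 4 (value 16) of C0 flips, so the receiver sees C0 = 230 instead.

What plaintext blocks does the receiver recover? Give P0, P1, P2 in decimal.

P0 = 112, P1 = 100, P2 = 139

OFB decryption: S_i = E(K, S_{i−1}) with S_{−1} = IV; P_i = C_i ⊕ S_i.
Only C0 changed, to 230. In OFB, a change in C_i flips the same bit in P_i only; the keystream is unaffected. Decrypting the received ciphertext:
P0: S = E(K, 102) = 150; 230 ⊕ 150 = 112.
P1: S = E(K, 150) = 70; 34 ⊕ 70 = 100.
P2: S = E(K, 70) = 118; 253 ⊕ 118 = 139.
Blocks that differ from the original plaintext: P0.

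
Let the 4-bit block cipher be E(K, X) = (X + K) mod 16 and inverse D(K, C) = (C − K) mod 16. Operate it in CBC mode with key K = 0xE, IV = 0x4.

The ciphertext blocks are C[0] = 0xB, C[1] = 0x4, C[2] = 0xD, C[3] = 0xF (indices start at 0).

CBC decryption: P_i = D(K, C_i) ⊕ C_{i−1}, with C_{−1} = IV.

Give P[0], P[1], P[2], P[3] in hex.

P[0] = 0x9, P[1] = 0xD, P[2] = 0xB, P[3] = 0xC

P[0]: D(K, 0xB) = 0xD; 0xD ⊕ 0x4 = 0x9.
P[1]: D(K, 0x4) = 0x6; 0x6 ⊕ 0xB = 0xD.
P[2]: D(K, 0xD) = 0xF; 0xF ⊕ 0x4 = 0xB.
P[3]: D(K, 0xF) = 0x1; 0x1 ⊕ 0xD = 0xC.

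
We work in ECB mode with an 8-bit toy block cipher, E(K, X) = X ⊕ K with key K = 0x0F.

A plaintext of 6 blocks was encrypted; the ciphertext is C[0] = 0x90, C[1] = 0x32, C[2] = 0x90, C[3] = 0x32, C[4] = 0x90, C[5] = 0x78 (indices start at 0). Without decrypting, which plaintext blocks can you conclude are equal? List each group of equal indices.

P[0] = P[2] = P[4]; P[1] = P[3]

ECB encrypts each block independently with the same key, so equal ciphertext blocks imply equal plaintext blocks.
C[0] = C[2] = C[4] = 0x90, so P[0] = P[2] = P[4].
C[1] = C[3] = 0x32, so P[1] = P[3].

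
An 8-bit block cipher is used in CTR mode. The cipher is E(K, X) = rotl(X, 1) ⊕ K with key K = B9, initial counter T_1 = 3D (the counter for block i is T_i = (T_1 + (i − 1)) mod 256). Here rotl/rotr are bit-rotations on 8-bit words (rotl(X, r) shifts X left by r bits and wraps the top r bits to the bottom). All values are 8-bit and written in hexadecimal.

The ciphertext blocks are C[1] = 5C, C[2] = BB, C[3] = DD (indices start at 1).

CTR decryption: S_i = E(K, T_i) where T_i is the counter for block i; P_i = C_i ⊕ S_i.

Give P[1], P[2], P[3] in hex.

P[1] = 9F, P[2] = 7E, P[3] = 1A

P[1]: T = 3D, S = E(K, T) = C3; 5C ⊕ C3 = 9F.
P[2]: T = 3E, S = E(K, T) = C5; BB ⊕ C5 = 7E.
P[3]: T = 3F, S = E(K, T) = C7; DD ⊕ C7 = 1A.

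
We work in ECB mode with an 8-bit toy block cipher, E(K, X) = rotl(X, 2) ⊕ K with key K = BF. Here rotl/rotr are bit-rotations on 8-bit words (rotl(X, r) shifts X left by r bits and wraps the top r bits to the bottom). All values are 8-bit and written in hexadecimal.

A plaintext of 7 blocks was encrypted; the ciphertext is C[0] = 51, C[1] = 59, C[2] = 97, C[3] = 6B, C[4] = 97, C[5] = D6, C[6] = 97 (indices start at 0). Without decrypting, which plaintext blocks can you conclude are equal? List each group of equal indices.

ECB encrypts each block independently with the same key, so equal ciphertext blocks imply equal plaintext blocks.
C[2] = C[4] = C[6] = 97, so P[2] = P[4] = P[6].

P[2] = P[4] = P[6]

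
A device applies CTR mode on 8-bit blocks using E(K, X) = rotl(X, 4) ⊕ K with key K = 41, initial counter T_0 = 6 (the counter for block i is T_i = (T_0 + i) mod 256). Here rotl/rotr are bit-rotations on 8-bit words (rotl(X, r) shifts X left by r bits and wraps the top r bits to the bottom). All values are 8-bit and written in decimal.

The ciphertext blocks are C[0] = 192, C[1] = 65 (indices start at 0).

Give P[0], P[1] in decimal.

P[0] = 137, P[1] = 24

CTR decryption: S_i = E(K, T_i) where T_i is the counter for block i; P_i = C_i ⊕ S_i.
P[0]: T = 6, S = E(K, T) = 73; 192 ⊕ 73 = 137.
P[1]: T = 7, S = E(K, T) = 89; 65 ⊕ 89 = 24.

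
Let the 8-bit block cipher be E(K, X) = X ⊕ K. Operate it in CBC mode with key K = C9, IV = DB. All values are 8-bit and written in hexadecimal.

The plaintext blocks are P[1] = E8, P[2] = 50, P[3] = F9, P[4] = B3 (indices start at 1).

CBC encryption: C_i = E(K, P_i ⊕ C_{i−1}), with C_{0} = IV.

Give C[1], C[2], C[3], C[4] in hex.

C[1]: P[1] ⊕ DB = 33; E(K, 33) = FA.
C[2]: P[2] ⊕ FA = AA; E(K, AA) = 63.
C[3]: P[3] ⊕ 63 = 9A; E(K, 9A) = 53.
C[4]: P[4] ⊕ 53 = E0; E(K, E0) = 29.

C[1] = FA, C[2] = 63, C[3] = 53, C[4] = 29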